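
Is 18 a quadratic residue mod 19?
By Euler's criterion: 18^{9} ≡ 18 mod 19. Since this equals -1 (≡ 18), 18 is not a QR.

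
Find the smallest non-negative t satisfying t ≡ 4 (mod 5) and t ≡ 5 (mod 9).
M = 5 × 9 = 45. M₁ = 9, y₁ ≡ 4 (mod 5). M₂ = 5, y₂ ≡ 2 (mod 9). t = 4×9×4 + 5×5×2 ≡ 14 (mod 45)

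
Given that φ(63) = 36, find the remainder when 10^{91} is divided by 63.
By Euler: 10^{36} ≡ 1 (mod 63) since gcd(10, 63) = 1. 91 = 2×36 + 19. So 10^{91} ≡ 10^{19} ≡ 10 (mod 63)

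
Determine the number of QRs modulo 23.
Exactly half the non-zero residues mod a prime are QRs: (23-1)/2 = 11.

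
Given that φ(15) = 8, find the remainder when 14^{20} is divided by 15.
By Euler: 14^{8} ≡ 1 (mod 15) since gcd(14, 15) = 1. 20 = 2×8 + 4. So 14^{20} ≡ 14^{4} ≡ 1 (mod 15)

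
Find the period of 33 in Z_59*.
Powers of 33 mod 59: 33^1≡33, 33^2≡27, 33^3≡6, 33^4≡21, 33^5≡44, 33^6≡36, 33^7≡8, 33^8≡28, 33^9≡39, 33^10≡48, 33^11≡50, 33^12≡57, 33^13≡52, 33^14≡5, 33^15≡47, 33^16≡17, 33^17≡30, 33^18≡46, 33^19≡43, 33^20≡3, 33^21≡40, 33^22≡22, 33^23≡18, 33^24≡4, 33^25≡14, 33^26≡49, 33^27≡24, 33^28≡25, 33^29≡58, 33^30≡26, 33^31≡32, 33^32≡53, 33^33≡38, 33^34≡15, 33^35≡23, 33^36≡51, 33^37≡31, 33^38≡20, 33^39≡11, 33^40≡9, 33^41≡2, 33^42≡7, 33^43≡54, 33^44≡12, 33^45≡42, 33^46≡29, 33^47≡13, 33^48≡16, 33^49≡56, 33^50≡19, 33^51≡37, 33^52≡41, 33^53≡55, 33^54≡45, 33^55≡10, 33^56≡35, 33^57≡34, 33^58≡1. So the order of 33 is 58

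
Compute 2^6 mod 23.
By repeated squaring mod 23: 2^{1}≡2, 2^{2}≡4, 2^{4}≡16. Then 2^{6} = 2^{4+2} ≡ 16 × 4 ≡ 18 mod 23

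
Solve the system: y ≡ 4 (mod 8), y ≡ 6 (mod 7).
M = 8 × 7 = 56. M₁ = 7, y₁ ≡ 7 (mod 8). M₂ = 8, y₂ ≡ 1 (mod 7). y = 4×7×7 + 6×8×1 ≡ 20 (mod 56)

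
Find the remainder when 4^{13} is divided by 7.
By Fermat: 4^{6} ≡ 1 mod 7. 13 = 2×6 + 1. So 4^{13} ≡ 4^{1} ≡ 4 mod 7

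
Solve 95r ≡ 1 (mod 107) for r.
Since 107 is prime, by Fermat 95^(-1) ≡ 95^{105} ≡ 98 (mod 107). Verify: 95 × 98 = 9310 ≡ 1 (mod 107)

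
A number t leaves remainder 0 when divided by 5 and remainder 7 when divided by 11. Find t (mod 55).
M = 5 × 11 = 55. M₁ = 11, y₁ ≡ 1 (mod 5). M₂ = 5, y₂ ≡ 9 (mod 11). t = 0×11×1 + 7×5×9 ≡ 40 (mod 55)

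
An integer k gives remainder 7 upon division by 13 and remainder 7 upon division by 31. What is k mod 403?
M = 13 × 31 = 403. M₁ = 31, y₁ ≡ 8 mod 13. M₂ = 13, y₂ ≡ 12 mod 31. k = 7×31×8 + 7×13×12 ≡ 7 mod 403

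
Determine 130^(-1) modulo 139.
Since 139 is prime, by Fermat 130^(-1) ≡ 130^{137} ≡ 108 (mod 139). Verify: 130 × 108 = 14040 ≡ 1 (mod 139)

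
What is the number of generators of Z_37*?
Number of primitive roots mod 37 = φ(p-1) = φ(36) = 12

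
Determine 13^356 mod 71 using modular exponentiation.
Using Fermat: 13^{70} ≡ 1 (mod 71). 356 ≡ 6 (mod 70). So 13^{356} ≡ 13^{6} ≡ 16 (mod 71)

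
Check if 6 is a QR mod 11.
By Euler's criterion: 6^{5} ≡ 10 mod 11. Since this equals -1 (≡ 10), 6 is not a QR.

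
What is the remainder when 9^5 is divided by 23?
By repeated squaring mod 23: 9^{1}≡9, 9^{2}≡12, 9^{4}≡6. Then 9^{5} = 9^{4+1} ≡ 6 × 9 ≡ 8 mod 23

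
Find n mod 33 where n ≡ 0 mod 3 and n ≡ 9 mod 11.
M = 3 × 11 = 33. M₁ = 11, y₁ ≡ 2 mod 3. M₂ = 3, y₂ ≡ 4 mod 11. n = 0×11×2 + 9×3×4 ≡ 9 mod 33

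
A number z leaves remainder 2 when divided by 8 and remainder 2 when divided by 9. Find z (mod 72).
M = 8 × 9 = 72. M₁ = 9, y₁ ≡ 1 (mod 8). M₂ = 8, y₂ ≡ 8 (mod 9). z = 2×9×1 + 2×8×8 ≡ 2 (mod 72)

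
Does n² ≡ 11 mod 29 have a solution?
By Euler's criterion: 11^{14} ≡ 28 mod 29. Since this equals -1 (≡ 28), 11 is not a QR.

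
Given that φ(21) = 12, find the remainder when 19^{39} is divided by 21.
By Euler: 19^{12} ≡ 1 (mod 21) since gcd(19, 21) = 1. 39 = 3×12 + 3. So 19^{39} ≡ 19^{3} ≡ 13 (mod 21)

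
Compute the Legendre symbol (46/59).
(46/59) = 46^{29} mod 59 = 1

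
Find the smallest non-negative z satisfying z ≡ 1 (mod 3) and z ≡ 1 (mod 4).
M = 3 × 4 = 12. M₁ = 4, y₁ ≡ 1 (mod 3). M₂ = 3, y₂ ≡ 3 (mod 4). z = 1×4×1 + 1×3×3 ≡ 1 (mod 12)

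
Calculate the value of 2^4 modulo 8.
2^{4} = 16 ≡ 0 (mod 8)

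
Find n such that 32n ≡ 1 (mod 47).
Since 47 is prime, by Fermat 32^(-1) ≡ 32^{45} ≡ 25 (mod 47). Verify: 32 × 25 = 800 ≡ 1 (mod 47)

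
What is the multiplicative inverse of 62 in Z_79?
Since 79 is prime, by Fermat 62^(-1) ≡ 62^{77} ≡ 65 mod 79. Verify: 62 × 65 = 4030 ≡ 1 mod 79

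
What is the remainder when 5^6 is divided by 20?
By repeated squaring mod 20: 5^{1}≡5, 5^{2}≡5, 5^{4}≡5. Then 5^{6} = 5^{4+2} ≡ 5 × 5 ≡ 5 mod 20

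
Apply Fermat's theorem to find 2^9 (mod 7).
By Fermat: 2^{6} ≡ 1 (mod 7). So 2^{9} = 2^{6} · 2^{3} ≡ 2^{3} ≡ 1 (mod 7)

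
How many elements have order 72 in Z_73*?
There are φ(73-1) = φ(72) = 24 primitive roots modulo 73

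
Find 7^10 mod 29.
By repeated squaring mod 29: 7^{1}≡7, 7^{2}≡20, 7^{4}≡23, 7^{8}≡7. Then 7^{10} = 7^{8+2} ≡ 7 × 20 ≡ 24 mod 29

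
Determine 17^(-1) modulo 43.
Since 43 is prime, by Fermat 17^(-1) ≡ 17^{41} ≡ 38 mod 43. Verify: 17 × 38 = 646 ≡ 1 mod 43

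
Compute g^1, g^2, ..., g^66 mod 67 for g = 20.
20^1, 20^2, ..., 20^{66} mod 67: [20, 65, 27, 4, 13, 59, 41, 16, 52, 35, 30, 64, 7, 6, 53, 55, 28, 24, 11, 19, 45, 29, 44, 9, 46, 49, 42, 36, 50, 62, 34, 10, 66, 47, 2, 40, 63, 54, 8, 26, 51, 15, 32, 37, 3, 60, 61, 14, 12, 39, 43, 56, 48, 22, 38, 23, 58, 21, 18, 25, 31, 17, 5, 33, 57, 1]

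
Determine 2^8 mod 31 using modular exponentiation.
By repeated squaring (mod 31): 2^{1}≡2, 2^{2}≡4, 2^{4}≡16, 2^{8}≡8. So 2^{8} ≡ 8 (mod 31)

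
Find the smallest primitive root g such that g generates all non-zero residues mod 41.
g = 6. Powers: [6, 36, 11, 25, 27, 39, 29, 10, ...] generates all 40 non-zero residues.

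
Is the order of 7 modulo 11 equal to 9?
Powers of 7 mod 11: 7^1≡7, 7^2≡5, 7^3≡2, 7^4≡3, 7^5≡10, 7^6≡4, 7^7≡6, 7^8≡9, 7^9≡8, 7^10≡1. 7^9≡8≢1, so ord ≠ 9. No, the actual order is 10.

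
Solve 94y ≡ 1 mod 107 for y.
Since 107 is prime, by Fermat 94^(-1) ≡ 94^{105} ≡ 74 mod 107. Verify: 94 × 74 = 6956 ≡ 1 mod 107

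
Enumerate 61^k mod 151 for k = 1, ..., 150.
61^1, 61^2, ..., 61^{150} mod 151: [61, 97, 28, 47, 149, 29, 108, 95, 57, 4, 93, 86, 112, 37, 143, 116, 130, 78, 77, 16, 70, 42, 146, 148, 119, 11, 67, 10, 6, 64, 129, 17, 131, 139, 23, 44, 117, 40, 24, 105, 63, 68, 71, 103, 92, 25, 15, 9, 96, 118, 101, 121, 133, 110, 66, 100, 60, 36, 82, 19, 102, 31, 79, 138, 113, 98, 89, 144, 26, 76, 106, 124, 14, 99, 150, 90, 54, 123, 104, 2, 122, 43, 56, 94, 147, 58, 65, 39, 114, 8, 35, 21, 73, 74, 135, 81, 109, 5, 3, 32, 140, 84, 141, 145, 87, 22, 134, 20, 12, 128, 107, 34, 111, 127, 46, 88, 83, 80, 48, 59, 126, 136, 142, 55, 33, 50, 30, 18, 41, 85, 51, 91, 115, 69, 132, 49, 120, 72, 13, 38, 53, 62, 7, 125, 75, 45, 27, 137, 52, 1]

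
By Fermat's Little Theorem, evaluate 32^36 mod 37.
By Fermat's Little Theorem, 32^{36} ≡ 1 (mod 37) since 37 is prime and gcd(32, 37) = 1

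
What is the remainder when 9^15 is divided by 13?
Using Fermat: 9^{12} ≡ 1 mod 13. 15 ≡ 3 mod 12. So 9^{15} ≡ 9^{3} ≡ 1 mod 13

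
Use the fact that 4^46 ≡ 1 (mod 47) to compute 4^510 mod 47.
By Fermat: 4^{46} ≡ 1 (mod 47). 510 ≡ 4 (mod 46). So 4^{510} ≡ 4^{4} ≡ 21 (mod 47)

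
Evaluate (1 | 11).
(1/11) = 1^{5} mod 11 = 1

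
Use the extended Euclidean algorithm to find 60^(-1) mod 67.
Extended GCD: 60(19) + 67(-17) = 1. So 60^(-1) ≡ 19 (mod 67). Verify: 60 × 19 = 1140 ≡ 1 (mod 67)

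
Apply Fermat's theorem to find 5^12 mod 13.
By Fermat's Little Theorem, 5^{12} ≡ 1 mod 13 since 13 is prime and gcd(5, 13) = 1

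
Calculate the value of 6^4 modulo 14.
6^{4} = 1296 ≡ 8 mod 14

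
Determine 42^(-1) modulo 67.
Since 67 is prime, by Fermat 42^(-1) ≡ 42^{65} ≡ 8 mod 67. Verify: 42 × 8 = 336 ≡ 1 mod 67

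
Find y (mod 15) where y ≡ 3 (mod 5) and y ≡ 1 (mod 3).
M = 5 × 3 = 15. M₁ = 3, y₁ ≡ 2 (mod 5). M₂ = 5, y₂ ≡ 2 (mod 3). y = 3×3×2 + 1×5×2 ≡ 13 (mod 15)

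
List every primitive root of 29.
There are φ(28) = 12 primitive roots mod 29: {2, 3, 8, 10, 11, 14, 15, 18, 19, 21, 26, 27}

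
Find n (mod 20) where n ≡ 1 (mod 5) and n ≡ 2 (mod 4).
M = 5 × 4 = 20. M₁ = 4, y₁ ≡ 4 (mod 5). M₂ = 5, y₂ ≡ 1 (mod 4). n = 1×4×4 + 2×5×1 ≡ 6 (mod 20)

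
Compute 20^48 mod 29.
Using Fermat: 20^{28} ≡ 1 (mod 29). 48 ≡ 20 (mod 28). So 20^{48} ≡ 20^{20} ≡ 16 (mod 29)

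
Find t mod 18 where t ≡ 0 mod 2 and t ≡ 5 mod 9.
M = 2 × 9 = 18. M₁ = 9, y₁ ≡ 1 mod 2. M₂ = 2, y₂ ≡ 5 mod 9. t = 0×9×1 + 5×2×5 ≡ 14 mod 18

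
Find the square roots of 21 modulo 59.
The square roots of 21 mod 59 are 27 and 32. Verify: 27² = 729 ≡ 21 mod 59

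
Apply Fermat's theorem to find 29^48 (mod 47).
By Fermat: 29^{46} ≡ 1 (mod 47). So 29^{48} = 29^{46} · 29^{2} ≡ 29^{2} ≡ 42 (mod 47)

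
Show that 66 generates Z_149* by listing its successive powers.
66^1, 66^2, ..., 66^{148} mod 149: [66, 35, 75, 33, 92, 112, 91, 46, 56, 120, 23, 28, 60, 86, 14, 30, 43, 7, 15, 96, 78, 82, 48, 39, 41, 24, 94, 95, 12, 47, 122, 6, 98, 61, 3, 49, 105, 76, 99, 127, 38, 124, 138, 19, 62, 69, 84, 31, 109, 42, 90, 129, 21, 45, 139, 85, 97, 144, 117, 123, 72, 133, 136, 36, 141, 68, 18, 145, 34, 9, 147, 17, 79, 148, 83, 114, 74, 116, 57, 37, 58, 103, 93, 29, 126, 121, 89, 63, 135, 119, 106, 142, 134, 53, 71, 67, 101, 110, 108, 125, 55, 54, 137, 102, 27, 143, 51, 88, 146, 100, 44, 73, 50, 22, 111, 25, 11, 130, 87, 80, 65, 118, 40, 107, 59, 20, 128, 104, 10, 64, 52, 5, 32, 26, 77, 16, 13, 113, 8, 81, 131, 4, 115, 140, 2, 132, 70, 1]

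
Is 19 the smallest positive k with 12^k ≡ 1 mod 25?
Powers of 12 mod 25: 12^1≡12, 12^2≡19, 12^3≡3, 12^4≡11, 12^5≡7, 12^6≡9, 12^7≡8, 12^8≡21, 12^9≡2, 12^10≡24, 12^11≡13, 12^12≡6, 12^13≡22, 12^14≡14, 12^15≡18, 12^16≡16, 12^17≡17, 12^18≡4, 12^19≡23, 12^20≡1. 12^19≡23≢1, so ord ≠ 19. No, the actual order is 20.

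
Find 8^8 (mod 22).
By repeated squaring (mod 22): 8^{1}≡8, 8^{2}≡20, 8^{4}≡4, 8^{8}≡16. So 8^{8} ≡ 16 (mod 22)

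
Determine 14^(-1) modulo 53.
Since 53 is prime, by Fermat 14^(-1) ≡ 14^{51} ≡ 19 mod 53. Verify: 14 × 19 = 266 ≡ 1 mod 53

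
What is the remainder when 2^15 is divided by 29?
By repeated squaring mod 29: 2^{1}≡2, 2^{2}≡4, 2^{4}≡16, 2^{8}≡24. Then 2^{15} = 2^{8+4+2+1} ≡ 24 × 16 × 4 × 2 ≡ 27 mod 29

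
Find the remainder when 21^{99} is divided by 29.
By Fermat: 21^{28} ≡ 1 mod 29. 99 = 3×28 + 15. So 21^{99} ≡ 21^{15} ≡ 8 mod 29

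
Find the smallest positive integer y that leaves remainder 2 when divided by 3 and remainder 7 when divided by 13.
M = 3 × 13 = 39. M₁ = 13, y₁ ≡ 1 (mod 3). M₂ = 3, y₂ ≡ 9 (mod 13). y = 2×13×1 + 7×3×9 ≡ 20 (mod 39)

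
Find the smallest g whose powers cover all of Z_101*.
g = 2. For each prime q|100: 2^{50}≡100, 2^{20}≡95, none ≡ 1, so ord_101(2) = 100 and 2 is a primitive root.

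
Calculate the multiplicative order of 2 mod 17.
Powers of 2 mod 17: 2^1≡2, 2^2≡4, 2^3≡8, 2^4≡16, 2^5≡15, 2^6≡13, 2^7≡9, 2^8≡1. ord_17(2) = 8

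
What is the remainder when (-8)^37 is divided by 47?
By repeated squaring mod 47: (-8)^{1}≡39, (-8)^{2}≡17, (-8)^{4}≡7, (-8)^{8}≡2, (-8)^{16}≡4, (-8)^{32}≡16. Then (-8)^{37} = (-8)^{32+4+1} ≡ 16 × 7 × 39 ≡ 44 mod 47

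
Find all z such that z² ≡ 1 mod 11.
The square roots of 1 mod 11 are 1 and 10. Verify: 1² = 1 ≡ 1 mod 11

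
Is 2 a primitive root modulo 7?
2^{3} ≡ 1 (mod 7) and 3 < 6, so ord_7(2) = 3 ≠ 6 and 2 is not a primitive root.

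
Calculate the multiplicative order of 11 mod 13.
Powers of 11 mod 13: 11^1≡11, 11^2≡4, 11^3≡5, 11^4≡3, 11^5≡7, 11^6≡12, 11^7≡2, 11^8≡9, 11^9≡8, 11^10≡10, 11^11≡6, 11^12≡1. ord_13(11) = 12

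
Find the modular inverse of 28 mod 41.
Since 41 is prime, by Fermat 28^(-1) ≡ 28^{39} ≡ 22 mod 41. Verify: 28 × 22 = 616 ≡ 1 mod 41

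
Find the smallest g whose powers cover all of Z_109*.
g = 6. Powers: [6, 36, 107, 97, 37, 4, 24, 35, 101, 61, ...] generates all 108 non-zero residues.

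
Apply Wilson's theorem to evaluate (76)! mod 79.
(78)! = (76)! × (77) × (78) ≡ -1 (mod 79). So (76)! ≡ -1 × [(78)(77)]^(-1) ≡ 39 (mod 79)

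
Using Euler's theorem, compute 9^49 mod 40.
By Euler: 9^{16} ≡ 1 (mod 40) since gcd(9, 40) = 1. 49 = 3×16 + 1. So 9^{49} ≡ 9^{1} ≡ 9 (mod 40)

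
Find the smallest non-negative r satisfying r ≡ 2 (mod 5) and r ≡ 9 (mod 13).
M = 5 × 13 = 65. M₁ = 13, y₁ ≡ 2 (mod 5). M₂ = 5, y₂ ≡ 8 (mod 13). r = 2×13×2 + 9×5×8 ≡ 22 (mod 65)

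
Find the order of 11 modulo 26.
Powers of 11 mod 26: 11^1≡11, 11^2≡17, 11^3≡5, 11^4≡3, 11^5≡7, 11^6≡25, 11^7≡15, 11^8≡9, 11^9≡21, 11^10≡23, 11^11≡19, 11^12≡1. Order = 12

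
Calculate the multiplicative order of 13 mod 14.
Powers of 13 mod 14: 13^1≡13, 13^2≡1. Order = 2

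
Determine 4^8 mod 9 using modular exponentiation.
By repeated squaring (mod 9): 4^{1}≡4, 4^{2}≡7, 4^{4}≡4, 4^{8}≡7. So 4^{8} ≡ 7 (mod 9)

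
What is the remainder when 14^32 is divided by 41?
By repeated squaring mod 41: 14^{1}≡14, 14^{2}≡32, 14^{4}≡40, 14^{8}≡1, 14^{16}≡1, 14^{32}≡1. So 14^{32} ≡ 1 mod 41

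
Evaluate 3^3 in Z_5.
3^{3} = 27 ≡ 2 (mod 5)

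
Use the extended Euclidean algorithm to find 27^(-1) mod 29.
Extended GCD: 27(14) + 29(-13) = 1. So 27^(-1) ≡ 14 (mod 29). Verify: 27 × 14 = 378 ≡ 1 (mod 29)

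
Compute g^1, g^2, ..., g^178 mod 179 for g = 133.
133^1, 133^2, ..., 133^{178} mod 179: [133, 147, 40, 129, 152, 168, 148, 173, 97, 13, 118, 121, 162, 66, 7, 36, 134, 101, 8, 169, 102, 141, 137, 142, 91, 110, 131, 60, 104, 49, 73, 43, 170, 56, 109, 177, 92, 64, 99, 100, 54, 22, 62, 12, 164, 153, 122, 116, 34, 47, 165, 107, 90, 156, 163, 20, 154, 76, 84, 74, 176, 138, 96, 59, 150, 81, 33, 93, 18, 67, 140, 4, 174, 51, 160, 158, 71, 135, 55, 155, 30, 52, 114, 126, 111, 85, 28, 144, 178, 46, 32, 139, 50, 27, 11, 31, 6, 82, 166, 61, 58, 17, 113, 172, 143, 45, 78, 171, 10, 77, 38, 42, 37, 88, 69, 48, 119, 75, 130, 106, 136, 9, 123, 70, 2, 87, 115, 80, 79, 125, 157, 117, 167, 15, 26, 57, 63, 145, 132, 14, 72, 89, 23, 16, 159, 25, 103, 95, 105, 3, 41, 83, 120, 29, 98, 146, 86, 161, 112, 39, 175, 5, 128, 19, 21, 108, 44, 124, 24, 149, 127, 65, 53, 68, 94, 151, 35, 1]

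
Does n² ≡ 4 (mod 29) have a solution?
By Euler's criterion: 4^{14} ≡ 1 (mod 29). Since this equals 1, 4 is a QR.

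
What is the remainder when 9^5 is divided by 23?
By repeated squaring mod 23: 9^{1}≡9, 9^{2}≡12, 9^{4}≡6. Then 9^{5} = 9^{4+1} ≡ 6 × 9 ≡ 8 mod 23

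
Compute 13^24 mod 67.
By repeated squaring (mod 67): 13^{1}≡13, 13^{2}≡35, 13^{4}≡19, 13^{8}≡26, 13^{16}≡6. Then 13^{24} = 13^{16+8} ≡ 6 × 26 ≡ 22 (mod 67)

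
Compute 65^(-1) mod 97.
Since 97 is prime, by Fermat 65^(-1) ≡ 65^{95} ≡ 3 mod 97. Verify: 65 × 3 = 195 ≡ 1 mod 97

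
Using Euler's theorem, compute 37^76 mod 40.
By Euler: 37^{16} ≡ 1 mod 40 since gcd(37, 40) = 1. 76 = 4×16 + 12. So 37^{76} ≡ 37^{12} ≡ 1 mod 40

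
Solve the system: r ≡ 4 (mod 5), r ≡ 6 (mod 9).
M = 5 × 9 = 45. M₁ = 9, y₁ ≡ 4 (mod 5). M₂ = 5, y₂ ≡ 2 (mod 9). r = 4×9×4 + 6×5×2 ≡ 24 (mod 45)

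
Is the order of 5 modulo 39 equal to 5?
Powers of 5 mod 39: 5^1≡5, 5^2≡25, 5^3≡8, 5^4≡1. Already 5^4≡1, so the order is 4 < 5. No, the actual order is 4.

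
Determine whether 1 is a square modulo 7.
By Euler's criterion: 1^{3} ≡ 1 (mod 7). Since this equals 1, 1 is a QR.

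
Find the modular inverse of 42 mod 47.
Since 47 is prime, by Fermat 42^(-1) ≡ 42^{45} ≡ 28 mod 47. Verify: 42 × 28 = 1176 ≡ 1 mod 47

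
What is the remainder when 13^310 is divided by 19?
Using Fermat: 13^{18} ≡ 1 (mod 19). 310 ≡ 4 (mod 18). So 13^{310} ≡ 13^{4} ≡ 4 (mod 19)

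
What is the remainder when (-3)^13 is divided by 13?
Using Fermat: (-3)^{12} ≡ 1 (mod 13). 13 ≡ 1 (mod 12). So (-3)^{13} ≡ (-3)^{1} ≡ 10 (mod 13)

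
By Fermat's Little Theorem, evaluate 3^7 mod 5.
By Fermat: 3^{4} ≡ 1 (mod 5). So 3^{7} = 3^{4} · 3^{3} ≡ 3^{3} ≡ 2 (mod 5)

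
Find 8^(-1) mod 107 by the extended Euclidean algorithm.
Extended GCD: 8(-40) + 107(3) = 1. So 8^(-1) ≡ -40 ≡ 67 mod 107. Verify: 8 × 67 = 536 ≡ 1 mod 107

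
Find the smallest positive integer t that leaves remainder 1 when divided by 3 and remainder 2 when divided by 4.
M = 3 × 4 = 12. M₁ = 4, y₁ ≡ 1 mod 3. M₂ = 3, y₂ ≡ 3 mod 4. t = 1×4×1 + 2×3×3 ≡ 10 mod 12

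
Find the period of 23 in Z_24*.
Powers of 23 mod 24: 23^1≡23, 23^2≡1. So the order of 23 is 2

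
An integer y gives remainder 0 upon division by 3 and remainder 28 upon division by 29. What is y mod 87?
M = 3 × 29 = 87. M₁ = 29, y₁ ≡ 2 mod 3. M₂ = 3, y₂ ≡ 10 mod 29. y = 0×29×2 + 28×3×10 ≡ 57 mod 87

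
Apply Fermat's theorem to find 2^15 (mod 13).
By Fermat: 2^{12} ≡ 1 (mod 13). So 2^{15} = 2^{12} · 2^{3} ≡ 2^{3} ≡ 8 (mod 13)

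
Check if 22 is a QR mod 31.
By Euler's criterion: 22^{15} ≡ 30 (mod 31). Since this equals -1 (≡ 30), 22 is not a QR.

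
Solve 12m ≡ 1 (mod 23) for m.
Since 23 is prime, by Fermat 12^(-1) ≡ 12^{21} ≡ 2 (mod 23). Verify: 12 × 2 = 24 ≡ 1 (mod 23)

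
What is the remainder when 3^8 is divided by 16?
By repeated squaring mod 16: 3^{1}≡3, 3^{2}≡9, 3^{4}≡1, 3^{8}≡1. So 3^{8} ≡ 1 mod 16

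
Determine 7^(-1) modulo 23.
Since 23 is prime, by Fermat 7^(-1) ≡ 7^{21} ≡ 10 mod 23. Verify: 7 × 10 = 70 ≡ 1 mod 23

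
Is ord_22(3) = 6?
Powers of 3 mod 22: 3^1≡3, 3^2≡9, 3^3≡5, 3^4≡15, 3^5≡1. Already 3^5≡1, so the order is 5 < 6. No, the actual order is 5.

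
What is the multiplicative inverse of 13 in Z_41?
Since 41 is prime, by Fermat 13^(-1) ≡ 13^{39} ≡ 19 (mod 41). Verify: 13 × 19 = 247 ≡ 1 (mod 41)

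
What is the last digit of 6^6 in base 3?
By repeated squaring mod 3: 6^{1}≡0, 6^{2}≡0, 6^{4}≡0. Then 6^{6} = 6^{4+2} ≡ 0 × 0 ≡ 0 mod 3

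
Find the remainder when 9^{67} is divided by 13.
By Fermat: 9^{12} ≡ 1 (mod 13). 67 = 5×12 + 7. So 9^{67} ≡ 9^{7} ≡ 9 (mod 13)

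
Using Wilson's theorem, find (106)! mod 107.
By Wilson's theorem, (106)! ≡ -1 ≡ 106 (mod 107)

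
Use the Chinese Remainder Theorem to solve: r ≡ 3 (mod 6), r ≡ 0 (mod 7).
M = 6 × 7 = 42. M₁ = 7, y₁ ≡ 1 (mod 6). M₂ = 6, y₂ ≡ 6 (mod 7). r = 3×7×1 + 0×6×6 ≡ 21 (mod 42)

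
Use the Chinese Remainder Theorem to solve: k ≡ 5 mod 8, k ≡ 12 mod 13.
M = 8 × 13 = 104. M₁ = 13, y₁ ≡ 5 mod 8. M₂ = 8, y₂ ≡ 5 mod 13. k = 5×13×5 + 12×8×5 ≡ 77 mod 104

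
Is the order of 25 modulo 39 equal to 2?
Powers of 25 mod 39: 25^1≡25, 25^2≡1. First k with 25^k≡1 is k=2. Yes, ord_39(25) = 2.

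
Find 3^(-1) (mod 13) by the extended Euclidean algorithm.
Extended GCD: 3(-4) + 13(1) = 1. So 3^(-1) ≡ -4 ≡ 9 (mod 13). Verify: 3 × 9 = 27 ≡ 1 (mod 13)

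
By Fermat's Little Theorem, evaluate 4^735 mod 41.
By Fermat: 4^{40} ≡ 1 (mod 41). 735 ≡ 15 (mod 40). So 4^{735} ≡ 4^{15} ≡ 40 (mod 41)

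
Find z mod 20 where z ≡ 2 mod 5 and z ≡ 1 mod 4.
M = 5 × 4 = 20. M₁ = 4, y₁ ≡ 4 mod 5. M₂ = 5, y₂ ≡ 1 mod 4. z = 2×4×4 + 1×5×1 ≡ 17 mod 20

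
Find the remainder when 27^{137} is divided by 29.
By Fermat: 27^{28} ≡ 1 mod 29. 137 = 4×28 + 25. So 27^{137} ≡ 27^{25} ≡ 18 mod 29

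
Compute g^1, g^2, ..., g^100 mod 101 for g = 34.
34^1, 34^2, ..., 34^{100} mod 101: [34, 45, 15, 5, 69, 23, 75, 25, 42, 14, 72, 24, 8, 70, 57, 19, 40, 47, 83, 95, 99, 33, 11, 71, 91, 64, 55, 52, 51, 17, 73, 58, 53, 85, 62, 88, 63, 21, 7, 36, 12, 4, 35, 79, 60, 20, 74, 92, 98, 100, 67, 56, 86, 96, 32, 78, 26, 76, 59, 87, 29, 77, 93, 31, 44, 82, 61, 54, 18, 6, 2, 68, 90, 30, 10, 37, 46, 49, 50, 84, 28, 43, 48, 16, 39, 13, 38, 80, 94, 65, 89, 97, 66, 22, 41, 81, 27, 9, 3, 1]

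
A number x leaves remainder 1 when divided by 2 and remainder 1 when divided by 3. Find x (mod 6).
M = 2 × 3 = 6. M₁ = 3, y₁ ≡ 1 (mod 2). M₂ = 2, y₂ ≡ 2 (mod 3). x = 1×3×1 + 1×2×2 ≡ 1 (mod 6)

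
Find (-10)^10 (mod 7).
Using Fermat: (-10)^{6} ≡ 1 (mod 7). 10 ≡ 4 (mod 6). So (-10)^{10} ≡ (-10)^{4} ≡ 4 (mod 7)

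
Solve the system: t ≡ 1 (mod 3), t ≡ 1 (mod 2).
M = 3 × 2 = 6. M₁ = 2, y₁ ≡ 2 (mod 3). M₂ = 3, y₂ ≡ 1 (mod 2). t = 1×2×2 + 1×3×1 ≡ 1 (mod 6)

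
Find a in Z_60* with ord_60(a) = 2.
11 has order 2 mod 60 since 11^{2} ≡ 1 mod 60 and no smaller power works.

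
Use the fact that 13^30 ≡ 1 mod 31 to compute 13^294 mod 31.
By Fermat: 13^{30} ≡ 1 mod 31. 294 ≡ 24 mod 30. So 13^{294} ≡ 13^{24} ≡ 2 mod 31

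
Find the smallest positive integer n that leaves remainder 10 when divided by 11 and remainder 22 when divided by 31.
M = 11 × 31 = 341. M₁ = 31, y₁ ≡ 5 mod 11. M₂ = 11, y₂ ≡ 17 mod 31. n = 10×31×5 + 22×11×17 ≡ 208 mod 341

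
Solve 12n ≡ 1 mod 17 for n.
Since 17 is prime, by Fermat 12^(-1) ≡ 12^{15} ≡ 10 mod 17. Verify: 12 × 10 = 120 ≡ 1 mod 17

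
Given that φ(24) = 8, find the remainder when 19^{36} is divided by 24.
By Euler: 19^{8} ≡ 1 mod 24 since gcd(19, 24) = 1. 36 = 4×8 + 4. So 19^{36} ≡ 19^{4} ≡ 1 mod 24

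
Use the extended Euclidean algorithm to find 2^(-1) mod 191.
Extended GCD: 2(-95) + 191(1) = 1. So 2^(-1) ≡ -95 ≡ 96 mod 191. Verify: 2 × 96 = 192 ≡ 1 mod 191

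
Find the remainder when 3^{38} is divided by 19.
By Fermat: 3^{18} ≡ 1 (mod 19). 38 = 2×18 + 2. So 3^{38} ≡ 3^{2} ≡ 9 (mod 19)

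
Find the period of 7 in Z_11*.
Powers of 7 mod 11: 7^1≡7, 7^2≡5, 7^3≡2, 7^4≡3, 7^5≡10, 7^6≡4, 7^7≡6, 7^8≡9, 7^9≡8, 7^10≡1. ord_11(7) = 10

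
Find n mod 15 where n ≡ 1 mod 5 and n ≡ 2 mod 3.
M = 5 × 3 = 15. M₁ = 3, y₁ ≡ 2 mod 5. M₂ = 5, y₂ ≡ 2 mod 3. n = 1×3×2 + 2×5×2 ≡ 11 mod 15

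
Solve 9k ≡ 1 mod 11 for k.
Since 11 is prime, by Fermat 9^(-1) ≡ 9^{9} ≡ 5 mod 11. Verify: 9 × 5 = 45 ≡ 1 mod 11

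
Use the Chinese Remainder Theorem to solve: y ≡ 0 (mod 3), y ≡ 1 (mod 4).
M = 3 × 4 = 12. M₁ = 4, y₁ ≡ 1 (mod 3). M₂ = 3, y₂ ≡ 3 (mod 4). y = 0×4×1 + 1×3×3 ≡ 9 (mod 12)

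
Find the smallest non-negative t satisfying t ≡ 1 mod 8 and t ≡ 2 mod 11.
M = 8 × 11 = 88. M₁ = 11, y₁ ≡ 3 mod 8. M₂ = 8, y₂ ≡ 7 mod 11. t = 1×11×3 + 2×8×7 ≡ 57 mod 88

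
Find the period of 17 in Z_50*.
Powers of 17 mod 50: 17^1≡17, 17^2≡39, 17^3≡13, 17^4≡21, 17^5≡7, 17^6≡19, 17^7≡23, 17^8≡41, 17^9≡47, 17^10≡49, 17^11≡33, 17^12≡11, 17^13≡37, 17^14≡29, 17^15≡43, 17^16≡31, 17^17≡27, 17^18≡9, 17^19≡3, 17^20≡1. Order = 20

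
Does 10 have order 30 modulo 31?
10^{15} ≡ 1 (mod 31) and 15 < 30, so ord_31(10) = 15 ≠ 30 and 10 is not a primitive root.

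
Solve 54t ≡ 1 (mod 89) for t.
Since 89 is prime, by Fermat 54^(-1) ≡ 54^{87} ≡ 61 (mod 89). Verify: 54 × 61 = 3294 ≡ 1 (mod 89)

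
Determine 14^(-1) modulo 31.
Since 31 is prime, by Fermat 14^(-1) ≡ 14^{29} ≡ 20 (mod 31). Verify: 14 × 20 = 280 ≡ 1 (mod 31)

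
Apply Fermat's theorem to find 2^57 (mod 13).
By Fermat: 2^{12} ≡ 1 (mod 13). 57 = 4×12 + 9. So 2^{57} ≡ 2^{9} ≡ 5 (mod 13)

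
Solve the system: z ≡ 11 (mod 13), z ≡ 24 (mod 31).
M = 13 × 31 = 403. M₁ = 31, y₁ ≡ 8 (mod 13). M₂ = 13, y₂ ≡ 12 (mod 31). z = 11×31×8 + 24×13×12 ≡ 24 (mod 403)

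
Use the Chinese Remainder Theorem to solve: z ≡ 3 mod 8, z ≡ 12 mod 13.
M = 8 × 13 = 104. M₁ = 13, y₁ ≡ 5 mod 8. M₂ = 8, y₂ ≡ 5 mod 13. z = 3×13×5 + 12×8×5 ≡ 51 mod 104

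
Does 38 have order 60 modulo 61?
38^{20} ≡ 1 mod 61 and 20 < 60, so ord_61(38) = 20 ≠ 60 and 38 is not a primitive root.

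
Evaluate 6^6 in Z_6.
By repeated squaring mod 6: 6^{1}≡0, 6^{2}≡0, 6^{4}≡0. Then 6^{6} = 6^{4+2} ≡ 0 × 0 ≡ 0 mod 6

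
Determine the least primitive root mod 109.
g = 6. For each prime q|108: 6^{54}≡108, 6^{36}≡63, none ≡ 1, so ord_109(6) = 108 and 6 is a primitive root.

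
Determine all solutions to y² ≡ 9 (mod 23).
The square roots of 9 mod 23 are 3 and 20. Verify: 3² = 9 ≡ 9 (mod 23)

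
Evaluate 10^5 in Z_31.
By repeated squaring mod 31: 10^{1}≡10, 10^{2}≡7, 10^{4}≡18. Then 10^{5} = 10^{4+1} ≡ 18 × 10 ≡ 25 mod 31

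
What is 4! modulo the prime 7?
(6)! = (4)! × (5) × (6) ≡ -1 (mod 7). So (4)! ≡ -1 × [(6)(5)]^(-1) ≡ 3 (mod 7)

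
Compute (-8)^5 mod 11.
By repeated squaring (mod 11): (-8)^{1}≡3, (-8)^{2}≡9, (-8)^{4}≡4. Then (-8)^{5} = (-8)^{4+1} ≡ 4 × 3 ≡ 1 (mod 11)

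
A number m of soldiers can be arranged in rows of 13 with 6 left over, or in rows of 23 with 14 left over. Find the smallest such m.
M = 13 × 23 = 299. M₁ = 23, y₁ ≡ 4 mod 13. M₂ = 13, y₂ ≡ 16 mod 23. m = 6×23×4 + 14×13×16 ≡ 175 mod 299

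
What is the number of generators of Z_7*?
Number of primitive roots mod 7 = φ(p-1) = φ(6) = 2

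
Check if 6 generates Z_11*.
ord_11(6) divides 10. For each prime q|10: 6^{5}≡10, 6^{2}≡3, none ≡ 1. So 6 has order 10 and is a primitive root mod 11.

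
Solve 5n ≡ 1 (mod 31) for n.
Since 31 is prime, by Fermat 5^(-1) ≡ 5^{29} ≡ 25 (mod 31). Verify: 5 × 25 = 125 ≡ 1 (mod 31)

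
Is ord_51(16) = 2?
Powers of 16 mod 51: 16^1≡16, 16^2≡1. First k with 16^k≡1 is k=2. Yes, ord_51(16) = 2.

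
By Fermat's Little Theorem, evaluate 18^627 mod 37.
By Fermat: 18^{36} ≡ 1 mod 37. 627 ≡ 15 mod 36. So 18^{627} ≡ 18^{15} ≡ 8 mod 37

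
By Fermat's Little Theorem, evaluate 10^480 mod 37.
By Fermat: 10^{36} ≡ 1 mod 37. 480 ≡ 12 mod 36. So 10^{480} ≡ 10^{12} ≡ 1 mod 37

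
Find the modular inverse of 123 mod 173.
Since 173 is prime, by Fermat 123^(-1) ≡ 123^{171} ≡ 128 mod 173. Verify: 123 × 128 = 15744 ≡ 1 mod 173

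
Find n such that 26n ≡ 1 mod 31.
Since 31 is prime, by Fermat 26^(-1) ≡ 26^{29} ≡ 6 mod 31. Verify: 26 × 6 = 156 ≡ 1 mod 31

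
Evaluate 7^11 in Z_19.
By repeated squaring mod 19: 7^{1}≡7, 7^{2}≡11, 7^{4}≡7, 7^{8}≡11. Then 7^{11} = 7^{8+2+1} ≡ 11 × 11 × 7 ≡ 11 mod 19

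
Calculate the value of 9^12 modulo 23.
By repeated squaring (mod 23): 9^{1}≡9, 9^{2}≡12, 9^{4}≡6, 9^{8}≡13. Then 9^{12} = 9^{8+4} ≡ 13 × 6 ≡ 9 (mod 23)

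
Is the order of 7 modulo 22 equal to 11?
Powers of 7 mod 22: 7^1≡7, 7^2≡5, 7^3≡13, 7^4≡3, 7^5≡21, 7^6≡15, 7^7≡17, 7^8≡9, 7^9≡19, 7^10≡1. Already 7^10≡1, so the order is 10 < 11. No, the actual order is 10.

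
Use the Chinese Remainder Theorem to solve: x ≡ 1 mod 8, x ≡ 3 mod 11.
M = 8 × 11 = 88. M₁ = 11, y₁ ≡ 3 mod 8. M₂ = 8, y₂ ≡ 7 mod 11. x = 1×11×3 + 3×8×7 ≡ 25 mod 88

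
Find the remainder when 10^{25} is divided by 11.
By Fermat: 10^{10} ≡ 1 mod 11. 25 = 2×10 + 5. So 10^{25} ≡ 10^{5} ≡ 10 mod 11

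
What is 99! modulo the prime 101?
(100)! = (99)! × (100) ≡ -1 (mod 101). So (99)! ≡ -1 × (100)^(-1) ≡ (-1)×(-1) = 1 (mod 101)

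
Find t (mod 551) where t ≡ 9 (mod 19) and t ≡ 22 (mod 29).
M = 19 × 29 = 551. M₁ = 29, y₁ ≡ 2 (mod 19). M₂ = 19, y₂ ≡ 26 (mod 29). t = 9×29×2 + 22×19×26 ≡ 370 (mod 551)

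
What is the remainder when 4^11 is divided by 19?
By repeated squaring (mod 19): 4^{1}≡4, 4^{2}≡16, 4^{4}≡9, 4^{8}≡5. Then 4^{11} = 4^{8+2+1} ≡ 5 × 16 × 4 ≡ 16 (mod 19)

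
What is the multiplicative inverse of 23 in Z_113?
Since 113 is prime, by Fermat 23^(-1) ≡ 23^{111} ≡ 59 (mod 113). Verify: 23 × 59 = 1357 ≡ 1 (mod 113)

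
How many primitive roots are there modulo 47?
There are φ(47-1) = φ(46) = 22 primitive roots modulo 47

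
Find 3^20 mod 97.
By repeated squaring mod 97: 3^{1}≡3, 3^{2}≡9, 3^{4}≡81, 3^{8}≡62, 3^{16}≡61. Then 3^{20} = 3^{16+4} ≡ 61 × 81 ≡ 91 mod 97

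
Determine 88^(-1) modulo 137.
Since 137 is prime, by Fermat 88^(-1) ≡ 88^{135} ≡ 123 mod 137. Verify: 88 × 123 = 10824 ≡ 1 mod 137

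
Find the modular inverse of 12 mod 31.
Since 31 is prime, by Fermat 12^(-1) ≡ 12^{29} ≡ 13 (mod 31). Verify: 12 × 13 = 156 ≡ 1 (mod 31)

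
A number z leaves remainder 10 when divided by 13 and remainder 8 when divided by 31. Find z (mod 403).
M = 13 × 31 = 403. M₁ = 31, y₁ ≡ 8 (mod 13). M₂ = 13, y₂ ≡ 12 (mod 31). z = 10×31×8 + 8×13×12 ≡ 101 (mod 403)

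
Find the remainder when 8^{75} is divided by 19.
By Fermat: 8^{18} ≡ 1 mod 19. 75 = 4×18 + 3. So 8^{75} ≡ 8^{3} ≡ 18 mod 19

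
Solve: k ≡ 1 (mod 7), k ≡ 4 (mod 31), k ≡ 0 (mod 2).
M = 7 × 31 × 2 = 434. M₁ = 62, y₁ ≡ 6 (mod 7). M₂ = 14, y₂ ≡ 20 (mod 31). M₃ = 217, y₃ ≡ 1 (mod 2). k = 1×62×6 + 4×14×20 + 0×217×1 ≡ 190 (mod 434)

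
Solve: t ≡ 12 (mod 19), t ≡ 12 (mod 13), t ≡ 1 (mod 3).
M = 19 × 13 × 3 = 741. M₁ = 39, y₁ ≡ 1 (mod 19). M₂ = 57, y₂ ≡ 8 (mod 13). M₃ = 247, y₃ ≡ 1 (mod 3). t = 12×39×1 + 12×57×8 + 1×247×1 ≡ 259 (mod 741)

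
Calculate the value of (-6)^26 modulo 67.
By repeated squaring mod 67: (-6)^{1}≡61, (-6)^{2}≡36, (-6)^{4}≡23, (-6)^{8}≡60, (-6)^{16}≡49. Then (-6)^{26} = (-6)^{16+8+2} ≡ 49 × 60 × 36 ≡ 47 mod 67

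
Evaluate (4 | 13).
(4/13) = 4^{6} mod 13 = 1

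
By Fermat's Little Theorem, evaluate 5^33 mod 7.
By Fermat: 5^{6} ≡ 1 mod 7. 33 = 5×6 + 3. So 5^{33} ≡ 5^{3} ≡ 6 mod 7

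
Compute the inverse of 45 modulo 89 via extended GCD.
Extended GCD: 45(2) + 89(-1) = 1. So 45^(-1) ≡ 2 mod 89. Verify: 45 × 2 = 90 ≡ 1 mod 89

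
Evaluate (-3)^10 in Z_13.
By repeated squaring mod 13: (-3)^{1}≡10, (-3)^{2}≡9, (-3)^{4}≡3, (-3)^{8}≡9. Then (-3)^{10} = (-3)^{8+2} ≡ 9 × 9 ≡ 3 mod 13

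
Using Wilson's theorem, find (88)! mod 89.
By Wilson's theorem, (88)! ≡ -1 ≡ 88 (mod 89)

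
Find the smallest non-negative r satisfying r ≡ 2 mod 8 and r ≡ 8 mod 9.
M = 8 × 9 = 72. M₁ = 9, y₁ ≡ 1 mod 8. M₂ = 8, y₂ ≡ 8 mod 9. r = 2×9×1 + 8×8×8 ≡ 26 mod 72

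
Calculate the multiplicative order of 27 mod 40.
Powers of 27 mod 40: 27^1≡27, 27^2≡9, 27^3≡3, 27^4≡1. So the order of 27 is 4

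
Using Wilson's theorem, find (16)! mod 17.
By Wilson's theorem, (16)! ≡ -1 ≡ 16 (mod 17)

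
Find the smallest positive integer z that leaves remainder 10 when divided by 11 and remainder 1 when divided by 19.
M = 11 × 19 = 209. M₁ = 19, y₁ ≡ 7 (mod 11). M₂ = 11, y₂ ≡ 7 (mod 19). z = 10×19×7 + 1×11×7 ≡ 153 (mod 209)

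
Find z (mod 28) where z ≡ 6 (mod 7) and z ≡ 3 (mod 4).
M = 7 × 4 = 28. M₁ = 4, y₁ ≡ 2 (mod 7). M₂ = 7, y₂ ≡ 3 (mod 4). z = 6×4×2 + 3×7×3 ≡ 27 (mod 28)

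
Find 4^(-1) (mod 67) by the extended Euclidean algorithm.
Extended GCD: 4(17) + 67(-1) = 1. So 4^(-1) ≡ 17 (mod 67). Verify: 4 × 17 = 68 ≡ 1 (mod 67)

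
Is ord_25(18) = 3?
Powers of 18 mod 25: 18^1≡18, 18^2≡24, 18^3≡7, 18^4≡1. 18^3≡7≢1, so ord ≠ 3. No, the actual order is 4.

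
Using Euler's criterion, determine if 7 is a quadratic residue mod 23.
By Euler's criterion: 7^{11} ≡ 22 (mod 23). Since this equals -1 (≡ 22), 7 is not a QR.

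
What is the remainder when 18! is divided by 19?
By Wilson's theorem, (18)! ≡ -1 ≡ 18 mod 19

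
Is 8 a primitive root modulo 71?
8^{35} ≡ 1 (mod 71) and 35 < 70, so ord_71(8) = 35 ≠ 70 and 8 is not a primitive root.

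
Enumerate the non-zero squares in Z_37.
QRs mod 37: {1, 3, 4, 7, 9, 10, 11, 12, 16, 21, 25, 26, 27, 28, 30, 33, 34, 36}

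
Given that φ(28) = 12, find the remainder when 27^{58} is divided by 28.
By Euler: 27^{12} ≡ 1 (mod 28) since gcd(27, 28) = 1. 58 = 4×12 + 10. So 27^{58} ≡ 27^{10} ≡ 1 (mod 28)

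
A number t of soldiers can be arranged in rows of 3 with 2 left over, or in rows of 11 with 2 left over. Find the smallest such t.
M = 3 × 11 = 33. M₁ = 11, y₁ ≡ 2 mod 3. M₂ = 3, y₂ ≡ 4 mod 11. t = 2×11×2 + 2×3×4 ≡ 2 mod 33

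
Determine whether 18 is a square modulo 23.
By Euler's criterion: 18^{11} ≡ 1 (mod 23). Since this equals 1, 18 is a QR.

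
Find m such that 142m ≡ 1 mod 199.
Since 199 is prime, by Fermat 142^(-1) ≡ 142^{197} ≡ 192 mod 199. Verify: 142 × 192 = 27264 ≡ 1 mod 199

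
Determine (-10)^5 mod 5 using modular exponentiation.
By repeated squaring mod 5: (-10)^{1}≡0, (-10)^{2}≡0, (-10)^{4}≡0. Then (-10)^{5} = (-10)^{4+1} ≡ 0 × 0 ≡ 0 mod 5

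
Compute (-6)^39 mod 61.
By repeated squaring mod 61: (-6)^{1}≡55, (-6)^{2}≡36, (-6)^{4}≡15, (-6)^{8}≡42, (-6)^{16}≡56, (-6)^{32}≡25. Then (-6)^{39} = (-6)^{32+4+2+1} ≡ 25 × 15 × 36 × 55 ≡ 8 mod 61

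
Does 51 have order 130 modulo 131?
51^{26} ≡ 1 (mod 131) and 26 < 130, so ord_131(51) = 26 ≠ 130 and 51 is not a primitive root.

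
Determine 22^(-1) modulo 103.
Since 103 is prime, by Fermat 22^(-1) ≡ 22^{101} ≡ 89 mod 103. Verify: 22 × 89 = 1958 ≡ 1 mod 103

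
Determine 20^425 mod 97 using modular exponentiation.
Using Fermat: 20^{96} ≡ 1 (mod 97). 425 ≡ 41 (mod 96). So 20^{425} ≡ 20^{41} ≡ 45 (mod 97)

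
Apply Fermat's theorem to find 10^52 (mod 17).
By Fermat: 10^{16} ≡ 1 (mod 17). 52 = 3×16 + 4. So 10^{52} ≡ 10^{4} ≡ 4 (mod 17)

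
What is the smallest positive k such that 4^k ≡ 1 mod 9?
Powers of 4 mod 9: 4^1≡4, 4^2≡7, 4^3≡1. So the order of 4 is 3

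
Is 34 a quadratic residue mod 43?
By Euler's criterion: 34^{21} ≡ 42 (mod 43). Since this equals -1 (≡ 42), 34 is not a QR.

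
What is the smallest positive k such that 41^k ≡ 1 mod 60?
Powers of 41 mod 60: 41^1≡41, 41^2≡1. ord_60(41) = 2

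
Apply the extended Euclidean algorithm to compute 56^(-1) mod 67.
Extended GCD: 56(6) + 67(-5) = 1. So 56^(-1) ≡ 6 (mod 67). Verify: 56 × 6 = 336 ≡ 1 (mod 67)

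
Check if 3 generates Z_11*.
3^{5} ≡ 1 mod 11 and 5 < 10, so ord_11(3) = 5 ≠ 10 and 3 is not a primitive root.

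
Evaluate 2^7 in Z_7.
Using Fermat: 2^{6} ≡ 1 mod 7. 7 ≡ 1 mod 6. So 2^{7} ≡ 2^{1} ≡ 2 mod 7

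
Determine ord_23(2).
Powers of 2 mod 23: 2^1≡2, 2^2≡4, 2^3≡8, 2^4≡16, 2^5≡9, 2^6≡18, 2^7≡13, 2^8≡3, 2^9≡6, 2^10≡12, 2^11≡1. So the order of 2 is 11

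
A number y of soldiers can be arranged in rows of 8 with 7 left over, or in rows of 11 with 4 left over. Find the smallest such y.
M = 8 × 11 = 88. M₁ = 11, y₁ ≡ 3 mod 8. M₂ = 8, y₂ ≡ 7 mod 11. y = 7×11×3 + 4×8×7 ≡ 15 mod 88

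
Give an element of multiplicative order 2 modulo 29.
28 has order 2 mod 29 since 28^{2} ≡ 1 (mod 29) and no smaller power works.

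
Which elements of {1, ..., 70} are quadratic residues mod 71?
Quadratic residues modulo 71: {1, 2, 3, 4, 5, 6, 8, 9, 10, 12, 15, 16, 18, 19, 20, 24, 25, 27, 29, 30, 32, 36, 37, 38, 40, 43, 45, 48, 49, 50, 54, 57, 58, 60, 64}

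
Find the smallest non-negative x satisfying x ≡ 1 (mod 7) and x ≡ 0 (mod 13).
M = 7 × 13 = 91. M₁ = 13, y₁ ≡ 6 (mod 7). M₂ = 7, y₂ ≡ 2 (mod 13). x = 1×13×6 + 0×7×2 ≡ 78 (mod 91)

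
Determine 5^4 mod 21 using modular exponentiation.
5^{4} = 625 ≡ 16 (mod 21)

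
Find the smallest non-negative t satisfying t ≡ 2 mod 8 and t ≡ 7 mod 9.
M = 8 × 9 = 72. M₁ = 9, y₁ ≡ 1 mod 8. M₂ = 8, y₂ ≡ 8 mod 9. t = 2×9×1 + 7×8×8 ≡ 34 mod 72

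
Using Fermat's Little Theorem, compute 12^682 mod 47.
By Fermat: 12^{46} ≡ 1 (mod 47). 682 ≡ 38 (mod 46). So 12^{682} ≡ 12^{38} ≡ 18 (mod 47)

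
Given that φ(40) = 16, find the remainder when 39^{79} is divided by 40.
By Euler: 39^{16} ≡ 1 mod 40 since gcd(39, 40) = 1. 79 = 4×16 + 15. So 39^{79} ≡ 39^{15} ≡ 39 mod 40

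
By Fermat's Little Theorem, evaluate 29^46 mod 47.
By Fermat's Little Theorem, 29^{46} ≡ 1 (mod 47) since 47 is prime and gcd(29, 47) = 1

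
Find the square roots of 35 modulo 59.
The square roots of 35 mod 59 are 25 and 34. Verify: 25² = 625 ≡ 35 (mod 59)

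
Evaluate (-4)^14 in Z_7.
Using Fermat: (-4)^{6} ≡ 1 (mod 7). 14 ≡ 2 (mod 6). So (-4)^{14} ≡ (-4)^{2} ≡ 2 (mod 7)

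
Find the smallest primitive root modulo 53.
g = 2. For each prime q|52: 2^{26}≡52, 2^{4}≡16, none ≡ 1, so ord_53(2) = 52 and 2 is a primitive root.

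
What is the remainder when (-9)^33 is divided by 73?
By repeated squaring mod 73: (-9)^{1}≡64, (-9)^{2}≡8, (-9)^{4}≡64, (-9)^{8}≡8, (-9)^{16}≡64, (-9)^{32}≡8. Then (-9)^{33} = (-9)^{32+1} ≡ 8 × 64 ≡ 1 mod 73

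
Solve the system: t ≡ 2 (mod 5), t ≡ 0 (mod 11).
M = 5 × 11 = 55. M₁ = 11, y₁ ≡ 1 (mod 5). M₂ = 5, y₂ ≡ 9 (mod 11). t = 2×11×1 + 0×5×9 ≡ 22 (mod 55)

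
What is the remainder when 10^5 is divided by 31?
By repeated squaring mod 31: 10^{1}≡10, 10^{2}≡7, 10^{4}≡18. Then 10^{5} = 10^{4+1} ≡ 18 × 10 ≡ 25 mod 31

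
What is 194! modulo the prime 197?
(196)! = (194)! × (195) × (196) ≡ -1 (mod 197). So (194)! ≡ -1 × [(196)(195)]^(-1) ≡ 98 (mod 197)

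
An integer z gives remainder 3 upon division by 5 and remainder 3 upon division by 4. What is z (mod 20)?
M = 5 × 4 = 20. M₁ = 4, y₁ ≡ 4 (mod 5). M₂ = 5, y₂ ≡ 1 (mod 4). z = 3×4×4 + 3×5×1 ≡ 3 (mod 20)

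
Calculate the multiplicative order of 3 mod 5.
Powers of 3 mod 5: 3^1≡3, 3^2≡4, 3^3≡2, 3^4≡1. So the order of 3 is 4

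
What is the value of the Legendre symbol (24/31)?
(24/31) = 24^{15} mod 31 = -1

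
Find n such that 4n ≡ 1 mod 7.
Since 7 is prime, by Fermat 4^(-1) ≡ 4^{5} ≡ 2 mod 7. Verify: 4 × 2 = 8 ≡ 1 mod 7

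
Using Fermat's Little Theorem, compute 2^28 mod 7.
By Fermat: 2^{6} ≡ 1 (mod 7). 28 = 4×6 + 4. So 2^{28} ≡ 2^{4} ≡ 2 (mod 7)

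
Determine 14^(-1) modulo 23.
Since 23 is prime, by Fermat 14^(-1) ≡ 14^{21} ≡ 5 (mod 23). Verify: 14 × 5 = 70 ≡ 1 (mod 23)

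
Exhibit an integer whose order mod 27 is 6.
8 has order 6 mod 27 since 8^{6} ≡ 1 (mod 27) and no smaller power works.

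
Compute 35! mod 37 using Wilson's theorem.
(36)! = (35)! × (36) ≡ -1 mod 37. So (35)! ≡ -1 × (36)^(-1) ≡ (-1)×(-1) = 1 mod 37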